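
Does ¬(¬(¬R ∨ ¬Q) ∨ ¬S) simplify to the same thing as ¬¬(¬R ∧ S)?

No

E1: ¬(¬(¬R ∨ ¬Q) ∨ ¬S)
    = (¬R ∨ ¬Q) ∧ S
E2: ¬¬(¬R ∧ S)
    = ¬R ∧ S
These differ: at Q=0, R=1, S=1, E1 = 1 but E2 = 0.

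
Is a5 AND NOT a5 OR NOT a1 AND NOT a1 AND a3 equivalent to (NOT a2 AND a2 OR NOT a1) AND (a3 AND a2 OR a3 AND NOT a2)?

Yes

E1: a5 AND NOT a5 OR NOT a1 AND NOT a1 AND a3
    = NOT a1 AND NOT a1 AND a3   [complement / identity]
    = NOT a1 AND a3   [idempotence]
E2: (NOT a2 AND a2 OR NOT a1) AND (a3 AND a2 OR a3 AND NOT a2)
    = (NOT a2 AND a2 OR NOT a1) AND a3   [distribution]
    = NOT a1 AND a3   [complement / identity]
Both reduce to NOT a1 AND a3, so they are equivalent.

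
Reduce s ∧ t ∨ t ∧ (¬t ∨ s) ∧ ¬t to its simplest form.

s ∧ t

s ∧ t ∨ t ∧ (¬t ∨ s) ∧ ¬t
= s ∧ t ∨ t ∧ ¬t   [absorption]
= s ∧ t   [complement / identity]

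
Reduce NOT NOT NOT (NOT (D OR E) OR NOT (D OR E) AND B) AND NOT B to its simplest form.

(D OR E) AND NOT B

NOT NOT NOT (NOT (D OR E) OR NOT (D OR E) AND B) AND NOT B
= NOT NOT NOT NOT (D OR E) AND NOT B   — absorption
= NOT NOT (D OR E) AND NOT B   — double negation
= (D OR E) AND NOT B   — double negation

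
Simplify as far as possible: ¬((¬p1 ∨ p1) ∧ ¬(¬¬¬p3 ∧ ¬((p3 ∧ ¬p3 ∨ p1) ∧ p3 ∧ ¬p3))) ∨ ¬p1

¬((¬p1 ∨ p1) ∧ ¬(¬¬¬p3 ∧ ¬((p3 ∧ ¬p3 ∨ p1) ∧ p3 ∧ ¬p3))) ∨ ¬p1
= ¬((¬p1 ∨ p1) ∧ ¬(¬p3 ∧ ¬((p3 ∧ ¬p3 ∨ p1) ∧ p3 ∧ ¬p3))) ∨ ¬p1
= ¬¬(¬p3 ∧ ¬((p3 ∧ ¬p3 ∨ p1) ∧ p3 ∧ ¬p3)) ∨ ¬p1
= ¬¬(¬p3 ∧ ¬(p3 ∧ ¬p3)) ∨ ¬p1
= ¬(p3 ∨ p3 ∧ ¬p3) ∨ ¬p1
= ¬p3 ∨ ¬p1

¬p3 ∨ ¬p1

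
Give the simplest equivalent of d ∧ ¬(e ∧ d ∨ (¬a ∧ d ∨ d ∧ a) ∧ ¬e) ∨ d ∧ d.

d

d ∧ ¬(e ∧ d ∨ (¬a ∧ d ∨ d ∧ a) ∧ ¬e) ∨ d ∧ d
= d ∧ ¬(e ∧ d ∨ d ∧ ¬e) ∨ d ∧ d   (distribution)
= d ∧ ¬d ∨ d ∧ d   (distribution)
= d ∧ (¬d ∨ d)   (distribution)
= d   (complement / identity)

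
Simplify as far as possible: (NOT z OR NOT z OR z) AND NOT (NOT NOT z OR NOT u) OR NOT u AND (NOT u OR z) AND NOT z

NOT z

(NOT z OR NOT z OR z) AND NOT (NOT NOT z OR NOT u) OR NOT u AND (NOT u OR z) AND NOT z
= (NOT z OR z) AND NOT (NOT NOT z OR NOT u) OR NOT u AND (NOT u OR z) AND NOT z   [idempotence]
= (NOT z OR z) AND NOT z AND u OR NOT u AND (NOT u OR z) AND NOT z   [De Morgan]
= NOT z AND u OR NOT u AND (NOT u OR z) AND NOT z   [complement / identity]
= NOT z AND u OR NOT u AND NOT z   [absorption]
= NOT z   [distribution]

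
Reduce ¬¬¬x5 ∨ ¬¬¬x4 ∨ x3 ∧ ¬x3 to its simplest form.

¬x5 ∨ ¬x4

¬¬¬x5 ∨ ¬¬¬x4 ∨ x3 ∧ ¬x3
= ¬¬¬x5 ∨ ¬¬¬x4   [complement / identity]
= ¬x5 ∨ ¬¬¬x4   [double negation]
= ¬x5 ∨ ¬x4   [double negation]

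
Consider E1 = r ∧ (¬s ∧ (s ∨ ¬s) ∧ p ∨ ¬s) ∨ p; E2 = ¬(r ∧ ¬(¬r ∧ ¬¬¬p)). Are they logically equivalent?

E1: r ∧ (¬s ∧ (s ∨ ¬s) ∧ p ∨ ¬s) ∨ p
    = r ∧ (¬s ∧ p ∨ ¬s) ∨ p   (complement / identity)
    = r ∧ ¬s ∨ p   (absorption)
E2: ¬(r ∧ ¬(¬r ∧ ¬¬¬p))
    = ¬(r ∧ ¬(¬r ∧ ¬p))   (double negation)
    = ¬(r ∧ (r ∨ p))   (De Morgan)
    = ¬r   (absorption)
These differ: at p=0, r=0, s=1, E1 = 0 but E2 = 1.

No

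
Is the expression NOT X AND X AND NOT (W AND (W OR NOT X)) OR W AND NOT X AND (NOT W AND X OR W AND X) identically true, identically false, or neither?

identically false

NOT X AND X AND NOT (W AND (W OR NOT X)) OR W AND NOT X AND (NOT W AND X OR W AND X)
= NOT X AND X AND NOT W OR W AND NOT X AND (NOT W AND X OR W AND X)   [absorption]
= NOT X AND X AND NOT W OR W AND NOT X AND X   [distribution]
= NOT X AND X   [distribution]
= FALSE   [complement]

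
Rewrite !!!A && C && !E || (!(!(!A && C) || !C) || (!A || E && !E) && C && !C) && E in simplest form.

!A && C

!!!A && C && !E || (!(!(!A && C) || !C) || (!A || E && !E) && C && !C) && E
= !!!A && C && !E || (!A && C && C || (!A || E && !E) && C && !C) && E
= !!!A && C && !E || (!A && C && C || !A && C && !C) && E
= !!!A && C && !E || !A && C && E
= !A && C && !E || !A && C && E
= !A && C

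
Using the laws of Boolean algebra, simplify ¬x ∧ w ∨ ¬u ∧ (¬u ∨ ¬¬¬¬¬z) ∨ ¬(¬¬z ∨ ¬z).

¬x ∧ w ∨ ¬u ∧ (¬u ∨ ¬¬¬¬¬z) ∨ ¬(¬¬z ∨ ¬z)
= ¬x ∧ w ∨ ¬u ∧ (¬u ∨ ¬¬¬z) ∨ ¬(¬¬z ∨ ¬z)
= ¬x ∧ w ∨ ¬u ∧ (¬u ∨ ¬¬¬z) ∨ ¬z ∧ z
= ¬x ∧ w ∨ ¬u ∧ (¬u ∨ ¬¬¬z)
= ¬x ∧ w ∨ ¬u ∧ (¬u ∨ ¬z)
= ¬x ∧ w ∨ ¬u

¬x ∧ w ∨ ¬u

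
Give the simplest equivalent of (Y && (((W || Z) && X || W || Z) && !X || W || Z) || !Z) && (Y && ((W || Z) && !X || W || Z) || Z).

Y && (W || Z)

(Y && (((W || Z) && X || W || Z) && !X || W || Z) || !Z) && (Y && ((W || Z) && !X || W || Z) || Z)
= (Y && ((W || Z) && !X || W || Z) || !Z) && (Y && ((W || Z) && !X || W || Z) || Z)
= Y && ((W || Z) && !X || W || Z) || !Z && Z
= Y && (W || Z) || !Z && Z
= Y && (W || Z)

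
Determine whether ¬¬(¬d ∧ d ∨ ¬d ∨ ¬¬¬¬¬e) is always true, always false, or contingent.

contingent

¬¬(¬d ∧ d ∨ ¬d ∨ ¬¬¬¬¬e)
= ¬d ∧ d ∨ ¬d ∨ ¬¬¬¬¬e   (double negation)
= ¬d ∨ ¬¬¬¬¬e   (complement / identity)
= ¬d ∨ ¬¬¬e   (double negation)
= ¬d ∨ ¬e   (double negation)
This depends on d, e, so it is not a constant.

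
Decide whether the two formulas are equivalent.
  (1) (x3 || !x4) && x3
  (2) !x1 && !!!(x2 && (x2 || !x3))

No

E1: (x3 || !x4) && x3
    = x3   — absorption
E2: !x1 && !!!(x2 && (x2 || !x3))
    = !x1 && !!!x2   — absorption
    = !x1 && !x2   — double negation
These differ: at x1=0, x2=1, x3=1, x4=0, E1 = 1 but E2 = 0.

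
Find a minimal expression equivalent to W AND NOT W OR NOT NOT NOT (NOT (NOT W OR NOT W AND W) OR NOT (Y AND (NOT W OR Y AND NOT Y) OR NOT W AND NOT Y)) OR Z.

NOT W OR Z

W AND NOT W OR NOT NOT NOT (NOT (NOT W OR NOT W AND W) OR NOT (Y AND (NOT W OR Y AND NOT Y) OR NOT W AND NOT Y)) OR Z
= W AND NOT W OR NOT (NOT (NOT W OR NOT W AND W) OR NOT (Y AND (NOT W OR Y AND NOT Y) OR NOT W AND NOT Y)) OR Z   [double negation]
= W AND NOT W OR (NOT W OR NOT W AND W) AND (Y AND (NOT W OR Y AND NOT Y) OR NOT W AND NOT Y) OR Z   [De Morgan]
= W AND NOT W OR NOT W AND (Y AND (NOT W OR Y AND NOT Y) OR NOT W AND NOT Y) OR Z   [complement / identity]
= W AND NOT W OR NOT W AND (Y AND NOT W OR NOT W AND NOT Y) OR Z   [complement / identity]
= W AND NOT W OR NOT W AND NOT W OR Z   [distribution]
= NOT W OR Z   [distribution]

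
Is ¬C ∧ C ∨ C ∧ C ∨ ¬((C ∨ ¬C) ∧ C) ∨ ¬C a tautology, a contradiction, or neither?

tautology

¬C ∧ C ∨ C ∧ C ∨ ¬((C ∨ ¬C) ∧ C) ∨ ¬C
= ¬C ∧ C ∨ C ∧ C ∨ ¬C ∨ ¬C   [complement / identity]
= C ∨ ¬C ∨ ¬C   [distribution]
= C ∨ ¬C   [idempotence]
= True   [complement]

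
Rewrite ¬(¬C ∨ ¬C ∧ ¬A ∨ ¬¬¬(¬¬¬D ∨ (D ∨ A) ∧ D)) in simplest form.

C

¬(¬C ∨ ¬C ∧ ¬A ∨ ¬¬¬(¬¬¬D ∨ (D ∨ A) ∧ D))
= ¬(¬C ∨ ¬¬¬(¬¬¬D ∨ (D ∨ A) ∧ D))   — absorption
= ¬(¬C ∨ ¬(¬¬¬D ∨ (D ∨ A) ∧ D))   — double negation
= ¬(¬C ∨ ¬(¬D ∨ (D ∨ A) ∧ D))   — double negation
= C ∧ (¬D ∨ (D ∨ A) ∧ D)   — De Morgan
= C ∧ (¬D ∨ D)   — absorption
= C   — complement / identity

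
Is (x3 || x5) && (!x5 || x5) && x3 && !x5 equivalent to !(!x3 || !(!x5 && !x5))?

Yes

E1: (x3 || x5) && (!x5 || x5) && x3 && !x5
    = (x3 || x5) && x3 && !x5   [complement / identity]
    = x3 && !x5   [absorption]
E2: !(!x3 || !(!x5 && !x5))
    = x3 && !x5 && !x5   [De Morgan]
    = x3 && !x5   [idempotence]
Both reduce to x3 && !x5, so they are equivalent.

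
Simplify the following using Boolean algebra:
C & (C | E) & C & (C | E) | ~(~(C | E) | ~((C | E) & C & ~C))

C & (C | E) & C & (C | E) | ~(~(C | E) | ~((C | E) & C & ~C))
= C & (C | E) & C & (C | E) | (C | E) & (C | E) & C & ~C
= (C & (C | E) & C | (C | E) & C & ~C) & (C | E)
= (C | E) & C & (C | E)
= C & (C | E)
= C

C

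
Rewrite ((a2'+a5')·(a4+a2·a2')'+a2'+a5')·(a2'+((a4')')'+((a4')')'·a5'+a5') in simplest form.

((a2'+a5')·(a4+a2·a2')'+a2'+a5')·(a2'+((a4')')'+((a4')')'·a5'+a5')
= ((a2'+a5')·a4'+a2'+a5')·(a2'+((a4')')'+((a4')')'·a5'+a5')   [complement / identity]
= (a2'+a5')·(a2'+((a4')')'+((a4')')'·a5'+a5')   [absorption]
= (a2'+a5')·(a2'+((a4')')'+a5')   [absorption]
= (a2'+a5')·(a2'+a4'+a5')   [double negation]
= a2'·(a2'+a4')+a5'   [distribution]
= a2'+a5'   [absorption]

a2'+a5'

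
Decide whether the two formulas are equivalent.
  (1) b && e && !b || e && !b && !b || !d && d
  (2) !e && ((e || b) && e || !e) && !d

No

E1: b && e && !b || e && !b && !b || !d && d
    = b && e && !b || e && !b && !b   — complement / identity
    = e && !b   — distribution
E2: !e && ((e || b) && e || !e) && !d
    = !e && (e || !e) && !d   — absorption
    = !e && !d   — complement / identity
These differ: at b=0, d=0, e=1, E1 = 1 but E2 = 0.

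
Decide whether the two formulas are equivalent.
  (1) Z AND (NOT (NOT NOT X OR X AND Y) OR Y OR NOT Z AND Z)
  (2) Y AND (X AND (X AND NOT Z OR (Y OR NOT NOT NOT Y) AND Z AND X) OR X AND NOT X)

E1: Z AND (NOT (NOT NOT X OR X AND Y) OR Y OR NOT Z AND Z)
    = Z AND (NOT (NOT NOT X OR X AND Y) OR Y)
    = Z AND (NOT (X OR X AND Y) OR Y)
    = Z AND (NOT X OR Y)
E2: Y AND (X AND (X AND NOT Z OR (Y OR NOT NOT NOT Y) AND Z AND X) OR X AND NOT X)
    = Y AND (X AND (X AND NOT Z OR (Y OR NOT Y) AND Z AND X) OR X AND NOT X)
    = Y AND (X AND (X AND NOT Z OR Z AND X) OR X AND NOT X)
    = Y AND (X AND X OR X AND NOT X)
    = Y AND X
These differ: at X=0, Y=1, Z=1, E1 = 1 but E2 = 0.

No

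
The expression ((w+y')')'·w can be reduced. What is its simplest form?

((w+y')')'·w
= (w+y')·w   [double negation]
= w   [absorption]

w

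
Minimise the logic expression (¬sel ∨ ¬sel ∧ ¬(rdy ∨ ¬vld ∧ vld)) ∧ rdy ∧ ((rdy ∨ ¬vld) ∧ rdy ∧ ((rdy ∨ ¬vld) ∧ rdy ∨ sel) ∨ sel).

(¬sel ∨ ¬sel ∧ ¬(rdy ∨ ¬vld ∧ vld)) ∧ rdy ∧ ((rdy ∨ ¬vld) ∧ rdy ∧ ((rdy ∨ ¬vld) ∧ rdy ∨ sel) ∨ sel)
= (¬sel ∨ ¬sel ∧ ¬rdy) ∧ rdy ∧ ((rdy ∨ ¬vld) ∧ rdy ∧ ((rdy ∨ ¬vld) ∧ rdy ∨ sel) ∨ sel)
= (¬sel ∨ ¬sel ∧ ¬rdy) ∧ rdy ∧ ((rdy ∨ ¬vld) ∧ rdy ∨ sel)
= ¬sel ∧ rdy ∧ ((rdy ∨ ¬vld) ∧ rdy ∨ sel)
= ¬sel ∧ rdy ∧ (rdy ∨ sel)
= ¬sel ∧ rdy

¬sel ∧ rdy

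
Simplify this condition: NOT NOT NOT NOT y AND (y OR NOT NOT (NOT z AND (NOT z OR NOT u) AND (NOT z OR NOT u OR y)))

NOT NOT NOT NOT y AND (y OR NOT NOT (NOT z AND (NOT z OR NOT u) AND (NOT z OR NOT u OR y)))
= NOT NOT y AND (y OR NOT NOT (NOT z AND (NOT z OR NOT u) AND (NOT z OR NOT u OR y)))   — double negation
= NOT NOT y AND (y OR NOT NOT (NOT z AND (NOT z OR NOT u)))   — absorption
= y AND (y OR NOT NOT (NOT z AND (NOT z OR NOT u)))   — double negation
= y AND (y OR NOT NOT NOT z)   — absorption
= y AND (y OR NOT z)   — double negation
= y   — absorption

y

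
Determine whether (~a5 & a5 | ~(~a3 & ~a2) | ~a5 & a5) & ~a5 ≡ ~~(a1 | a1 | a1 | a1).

E1: (~a5 & a5 | ~(~a3 & ~a2) | ~a5 & a5) & ~a5
    = (~a5 & a5 | ~(~a3 & ~a2)) & ~a5   — complement / identity
    = ~(~a3 & ~a2) & ~a5   — complement / identity
    = (a3 | a2) & ~a5   — De Morgan
E2: ~~(a1 | a1 | a1 | a1)
    = ~~(a1 | a1)   — idempotence
    = ~~a1   — idempotence
    = a1   — double negation
These differ: at a1=1, a2=1, a3=1, a5=1, E1 = 0 but E2 = 1.

No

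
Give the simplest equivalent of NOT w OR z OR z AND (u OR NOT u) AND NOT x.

NOT w OR z OR z AND (u OR NOT u) AND NOT x
= NOT w OR z OR z AND NOT x   (complement / identity)
= NOT w OR z   (absorption)

NOT w OR z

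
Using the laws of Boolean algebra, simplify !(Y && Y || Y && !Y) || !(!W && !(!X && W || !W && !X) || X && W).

!Y || !X

!(Y && Y || Y && !Y) || !(!W && !(!X && W || !W && !X) || X && W)
= !Y || !(!W && !(!X && W || !W && !X) || X && W)   (distribution)
= !Y || !(!W && !!X || X && W)   (distribution)
= !Y || !(!W && X || X && W)   (double negation)
= !Y || !X   (distribution)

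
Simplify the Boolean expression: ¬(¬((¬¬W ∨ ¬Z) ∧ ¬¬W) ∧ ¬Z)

¬(¬((¬¬W ∨ ¬Z) ∧ ¬¬W) ∧ ¬Z)
= ¬(¬¬¬W ∧ ¬Z)   [absorption]
= ¬(¬W ∧ ¬Z)   [double negation]
= W ∨ Z   [De Morgan]

W ∨ Z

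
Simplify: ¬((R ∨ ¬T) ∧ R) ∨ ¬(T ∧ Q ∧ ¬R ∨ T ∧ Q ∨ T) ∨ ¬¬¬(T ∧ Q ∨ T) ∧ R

¬R ∨ ¬T

¬((R ∨ ¬T) ∧ R) ∨ ¬(T ∧ Q ∧ ¬R ∨ T ∧ Q ∨ T) ∨ ¬¬¬(T ∧ Q ∨ T) ∧ R
= ¬R ∨ ¬(T ∧ Q ∧ ¬R ∨ T ∧ Q ∨ T) ∨ ¬¬¬(T ∧ Q ∨ T) ∧ R
= ¬R ∨ ¬(T ∧ Q ∧ ¬R ∨ T ∧ Q ∨ T) ∨ ¬(T ∧ Q ∨ T) ∧ R
= ¬R ∨ ¬(T ∧ Q ∨ T) ∨ ¬(T ∧ Q ∨ T) ∧ R
= ¬R ∨ ¬(T ∧ Q ∨ T)
= ¬R ∨ ¬T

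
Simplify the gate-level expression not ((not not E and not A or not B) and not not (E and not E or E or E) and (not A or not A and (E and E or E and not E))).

not E or A

not ((not not E and not A or not B) and not not (E and not E or E or E) and (not A or not A and (E and E or E and not E)))
= not ((not not E and not A or not B) and not not (E and not E or E or E) and (not A or not A and E))   (distribution)
= not ((not not E and not A or not B) and not not (E and not E or E or E) and not A)   (absorption)
= not ((not not E and not A or not B) and not not (E or E) and not A)   (complement / identity)
= not ((not not E and not A or not B) and not not E and not A)   (idempotence)
= not (not not E and not A)   (absorption)
= not E or A   (De Morgan)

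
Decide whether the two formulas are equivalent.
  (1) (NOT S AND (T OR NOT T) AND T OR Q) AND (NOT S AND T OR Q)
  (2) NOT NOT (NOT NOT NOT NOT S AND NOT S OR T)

No

E1: (NOT S AND (T OR NOT T) AND T OR Q) AND (NOT S AND T OR Q)
    = (NOT S AND T OR Q) AND (NOT S AND T OR Q)   (complement / identity)
    = NOT S AND T OR Q   (idempotence)
E2: NOT NOT (NOT NOT NOT NOT S AND NOT S OR T)
    = NOT NOT NOT NOT S AND NOT S OR T   (double negation)
    = NOT NOT S AND NOT S OR T   (double negation)
    = S AND NOT S OR T   (double negation)
    = T   (complement / identity)
These differ: at Q=1, S=1, T=0, E1 = 1 but E2 = 0.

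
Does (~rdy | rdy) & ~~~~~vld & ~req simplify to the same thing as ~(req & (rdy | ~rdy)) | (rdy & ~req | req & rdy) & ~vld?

E1: (~rdy | rdy) & ~~~~~vld & ~req
    = (~rdy | rdy) & ~~~vld & ~req
    = (~rdy | rdy) & ~vld & ~req
    = ~vld & ~req
E2: ~(req & (rdy | ~rdy)) | (rdy & ~req | req & rdy) & ~vld
    = ~(req & (rdy | ~rdy)) | rdy & ~vld
    = ~req | rdy & ~vld
These differ: at rdy=0, req=0, vld=1, E1 = 0 but E2 = 1.

No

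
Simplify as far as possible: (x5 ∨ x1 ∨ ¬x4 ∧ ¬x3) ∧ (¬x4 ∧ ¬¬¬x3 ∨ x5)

(x5 ∨ x1 ∨ ¬x4 ∧ ¬x3) ∧ (¬x4 ∧ ¬¬¬x3 ∨ x5)
= (x5 ∨ x1 ∨ ¬x4 ∧ ¬x3) ∧ (¬x4 ∧ ¬x3 ∨ x5)
= ¬x4 ∧ ¬x3 ∨ (x5 ∨ x1) ∧ x5
= ¬x4 ∧ ¬x3 ∨ x5

¬x4 ∧ ¬x3 ∨ x5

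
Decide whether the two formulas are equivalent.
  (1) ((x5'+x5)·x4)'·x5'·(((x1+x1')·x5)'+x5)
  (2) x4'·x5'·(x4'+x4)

Yes

E1: ((x5'+x5)·x4)'·x5'·(((x1+x1')·x5)'+x5)
    = x4'·x5'·(((x1+x1')·x5)'+x5)   [complement / identity]
    = x4'·x5'·(x5'+x5)   [complement / identity]
    = x4'·x5'   [complement / identity]
E2: x4'·x5'·(x4'+x4)
    = x4'·x5'   [complement / identity]
Both reduce to x4'·x5', so they are equivalent.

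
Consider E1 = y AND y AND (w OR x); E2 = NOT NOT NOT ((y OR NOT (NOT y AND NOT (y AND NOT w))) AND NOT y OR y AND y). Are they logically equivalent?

No

E1: y AND y AND (w OR x)
    = y AND (w OR x)   [idempotence]
E2: NOT NOT NOT ((y OR NOT (NOT y AND NOT (y AND NOT w))) AND NOT y OR y AND y)
    = NOT NOT NOT ((y OR y OR y AND NOT w) AND NOT y OR y AND y)   [De Morgan]
    = NOT NOT NOT ((y OR y) AND NOT y OR y AND y)   [absorption]
    = NOT NOT NOT (y AND NOT y OR y AND y)   [idempotence]
    = NOT NOT NOT y   [distribution]
    = NOT y   [double negation]
These differ: at w=1, x=0, y=0, E1 = 0 but E2 = 1.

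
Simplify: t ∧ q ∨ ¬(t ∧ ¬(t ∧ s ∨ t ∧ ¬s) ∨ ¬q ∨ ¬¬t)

t ∧ q ∨ ¬(t ∧ ¬(t ∧ s ∨ t ∧ ¬s) ∨ ¬q ∨ ¬¬t)
= t ∧ q ∨ ¬(t ∧ ¬t ∨ ¬q ∨ ¬¬t)   (distribution)
= t ∧ q ∨ ¬(¬q ∨ ¬¬t)   (complement / identity)
= t ∧ q ∨ q ∧ ¬t   (De Morgan)
= q   (distribution)

q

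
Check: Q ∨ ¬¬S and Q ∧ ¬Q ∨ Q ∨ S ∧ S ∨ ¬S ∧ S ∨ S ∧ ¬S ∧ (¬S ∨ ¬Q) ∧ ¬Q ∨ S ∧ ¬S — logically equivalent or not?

E1: Q ∨ ¬¬S
    = Q ∨ S
E2: Q ∧ ¬Q ∨ Q ∨ S ∧ S ∨ ¬S ∧ S ∨ S ∧ ¬S ∧ (¬S ∨ ¬Q) ∧ ¬Q ∨ S ∧ ¬S
    = Q ∧ ¬Q ∨ Q ∨ S ∧ S ∨ ¬S ∧ S ∨ S ∧ ¬S ∧ ¬Q ∨ S ∧ ¬S
    = Q ∧ ¬Q ∨ Q ∨ S ∨ S ∧ ¬S ∧ ¬Q ∨ S ∧ ¬S
    = Q ∧ ¬Q ∨ Q ∨ S ∨ S ∧ ¬S
    = Q ∧ ¬Q ∨ Q ∨ S
    = Q ∨ S
Both reduce to Q ∨ S, so they are equivalent.

Yes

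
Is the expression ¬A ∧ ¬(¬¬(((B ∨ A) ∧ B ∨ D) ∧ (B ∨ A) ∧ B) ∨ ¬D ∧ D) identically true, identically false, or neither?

neither

¬A ∧ ¬(¬¬(((B ∨ A) ∧ B ∨ D) ∧ (B ∨ A) ∧ B) ∨ ¬D ∧ D)
= ¬A ∧ ¬(¬¬((B ∨ A) ∧ B) ∨ ¬D ∧ D)   (absorption)
= ¬A ∧ ¬(¬¬B ∨ ¬D ∧ D)   (absorption)
= ¬A ∧ ¬¬¬B   (complement / identity)
= ¬A ∧ ¬B   (double negation)
This depends on A, B, so it is not a constant.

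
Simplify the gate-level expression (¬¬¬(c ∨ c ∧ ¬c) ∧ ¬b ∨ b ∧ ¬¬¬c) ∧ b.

¬c ∧ b

(¬¬¬(c ∨ c ∧ ¬c) ∧ ¬b ∨ b ∧ ¬¬¬c) ∧ b
= (¬¬¬c ∧ ¬b ∨ b ∧ ¬¬¬c) ∧ b   [complement / identity]
= ¬¬¬c ∧ b   [distribution]
= ¬c ∧ b   [double negation]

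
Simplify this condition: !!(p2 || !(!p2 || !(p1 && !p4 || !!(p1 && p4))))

!!(p2 || !(!p2 || !(p1 && !p4 || !!(p1 && p4))))
= !!(p2 || p2 && (p1 && !p4 || !!(p1 && p4)))   (De Morgan)
= !!(p2 || p2 && (p1 && !p4 || p1 && p4))   (double negation)
= !!(p2 || p2 && p1)   (distribution)
= !!p2   (absorption)
= p2   (double negation)

p2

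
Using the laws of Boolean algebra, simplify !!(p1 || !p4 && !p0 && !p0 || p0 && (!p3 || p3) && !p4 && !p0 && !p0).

!!(p1 || !p4 && !p0 && !p0 || p0 && (!p3 || p3) && !p4 && !p0 && !p0)
= !!(p1 || !p4 && !p0 && !p0 || p0 && (!p3 || p3) && !p4 && !p0)
= !!(p1 || !p4 && !p0 && !p0 || p0 && !p4 && !p0)
= p1 || !p4 && !p0 && !p0 || p0 && !p4 && !p0
= p1 || !p4 && !p0

p1 || !p4 && !p0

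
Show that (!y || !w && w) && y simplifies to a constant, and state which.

false

(!y || !w && w) && y
= !y && y   [complement / identity]
= false   [complement]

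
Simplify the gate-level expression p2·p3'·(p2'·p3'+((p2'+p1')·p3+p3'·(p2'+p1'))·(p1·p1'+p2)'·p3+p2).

p2·p3'

p2·p3'·(p2'·p3'+((p2'+p1')·p3+p3'·(p2'+p1'))·(p1·p1'+p2)'·p3+p2)
= p2·p3'·(p2'·p3'+((p2'+p1')·p3+p3'·(p2'+p1'))·p2'·p3+p2)   (complement / identity)
= p2·p3'·(p2'·p3'+(p2'+p1')·p2'·p3+p2)   (distribution)
= p2·p3'·(p2'·p3'+p2'·p3+p2)   (absorption)
= p2·p3'·(p2'+p2)   (distribution)
= p2·p3'   (complement / identity)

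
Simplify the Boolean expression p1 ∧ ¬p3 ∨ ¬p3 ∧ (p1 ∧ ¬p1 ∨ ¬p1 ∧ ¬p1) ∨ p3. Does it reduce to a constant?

True

p1 ∧ ¬p3 ∨ ¬p3 ∧ (p1 ∧ ¬p1 ∨ ¬p1 ∧ ¬p1) ∨ p3
= p1 ∧ ¬p3 ∨ ¬p3 ∧ ¬p1 ∨ p3   [distribution]
= ¬p3 ∨ p3   [distribution]
= True   [complement]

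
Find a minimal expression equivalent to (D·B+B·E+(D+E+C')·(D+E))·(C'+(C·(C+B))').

(D·B+B·E+(D+E+C')·(D+E))·(C'+(C·(C+B))')
= (D·B+B·E+D+E)·(C'+(C·(C+B))')
= ((D+E)·B+D+E)·(C'+(C·(C+B))')
= ((D+E)·B+D+E)·(C'+C')
= ((D+E)·B+D+E)·C'
= (D+E)·C'

(D+E)·C'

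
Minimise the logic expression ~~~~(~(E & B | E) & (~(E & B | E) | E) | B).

~E | B

~~~~(~(E & B | E) & (~(E & B | E) | E) | B)
= ~~(~(E & B | E) & (~(E & B | E) | E) | B)   — double negation
= ~~(~(E & B | E) | B)   — absorption
= ~(E & B | E) | B   — double negation
= ~E | B   — absorption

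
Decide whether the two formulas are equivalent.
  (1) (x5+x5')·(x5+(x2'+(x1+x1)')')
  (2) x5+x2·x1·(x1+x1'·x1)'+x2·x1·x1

E1: (x5+x5')·(x5+(x2'+(x1+x1)')')
    = (x5+x5')·(x5+x2·(x1+x1))   — De Morgan
    = (x5+x5')·(x5+x2·x1)   — idempotence
    = x5+x2·x1   — complement / identity
E2: x5+x2·x1·(x1+x1'·x1)'+x2·x1·x1
    = x5+x2·x1·x1'+x2·x1·x1   — complement / identity
    = x5+x2·x1   — distribution
Both reduce to x5+x2·x1, so they are equivalent.

Yes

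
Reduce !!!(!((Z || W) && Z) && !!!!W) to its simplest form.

Z || !W

!!!(!((Z || W) && Z) && !!!!W)
= !!!(!Z && !!!!W)   (absorption)
= !!!(!Z && !!W)   (double negation)
= !(!Z && !!W)   (double negation)
= Z || !W   (De Morgan)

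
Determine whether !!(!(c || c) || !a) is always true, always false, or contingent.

contingent

!!(!(c || c) || !a)
= !!(!c || !a)   [idempotence]
= !c || !a   [double negation]
This depends on a, c, so it is not a constant.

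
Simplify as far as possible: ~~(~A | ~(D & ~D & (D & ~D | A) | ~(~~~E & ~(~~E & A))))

~A | ~E

~~(~A | ~(D & ~D & (D & ~D | A) | ~(~~~E & ~(~~E & A))))
= ~~(~A | ~(D & ~D | ~(~~~E & ~(~~E & A))))   [absorption]
= ~~(~A | ~(D & ~D | ~~E | ~~E & A))   [De Morgan]
= ~~(~A | ~(~~E | ~~E & A))   [complement / identity]
= ~~(~A | ~~~E)   [absorption]
= ~~(~A | ~E)   [double negation]
= ~A | ~E   [double negation]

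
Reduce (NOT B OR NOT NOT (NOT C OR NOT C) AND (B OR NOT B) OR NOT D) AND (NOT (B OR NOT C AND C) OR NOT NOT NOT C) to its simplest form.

(NOT B OR NOT NOT (NOT C OR NOT C) AND (B OR NOT B) OR NOT D) AND (NOT (B OR NOT C AND C) OR NOT NOT NOT C)
= (NOT B OR NOT NOT (NOT C OR NOT C) AND (B OR NOT B) OR NOT D) AND (NOT B OR NOT NOT NOT C)   [complement / identity]
= (NOT B OR NOT NOT (NOT C OR NOT C) OR NOT D) AND (NOT B OR NOT NOT NOT C)   [complement / identity]
= (NOT B OR NOT NOT NOT C OR NOT D) AND (NOT B OR NOT NOT NOT C)   [idempotence]
= NOT B OR NOT NOT NOT C   [absorption]
= NOT B OR NOT C   [double negation]

NOT B OR NOT C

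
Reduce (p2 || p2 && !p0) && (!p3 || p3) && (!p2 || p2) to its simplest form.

(p2 || p2 && !p0) && (!p3 || p3) && (!p2 || p2)
= p2 && (!p3 || p3) && (!p2 || p2)   — absorption
= p2 && (!p3 || p3)   — complement / identity
= p2   — complement / identity

p2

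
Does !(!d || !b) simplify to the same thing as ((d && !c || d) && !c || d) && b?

Yes

E1: !(!d || !b)
    = d && b
E2: ((d && !c || d) && !c || d) && b
    = (d && !c || d) && b
    = d && b
Both reduce to d && b, so they are equivalent.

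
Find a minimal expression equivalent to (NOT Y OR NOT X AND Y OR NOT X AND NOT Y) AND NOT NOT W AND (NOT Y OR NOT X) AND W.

(NOT Y OR NOT X AND Y OR NOT X AND NOT Y) AND NOT NOT W AND (NOT Y OR NOT X) AND W
= (NOT Y OR NOT X) AND NOT NOT W AND (NOT Y OR NOT X) AND W
= (NOT Y OR NOT X) AND W AND (NOT Y OR NOT X) AND W
= (NOT Y OR NOT X) AND W

(NOT Y OR NOT X) AND W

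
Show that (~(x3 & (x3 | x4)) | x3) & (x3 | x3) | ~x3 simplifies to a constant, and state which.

1

(~(x3 & (x3 | x4)) | x3) & (x3 | x3) | ~x3
= ~(x3 & (x3 | x4)) & x3 | x3 | ~x3   [distribution]
= ~x3 & x3 | x3 | ~x3   [absorption]
= x3 | ~x3   [complement / identity]
= 1   [complement]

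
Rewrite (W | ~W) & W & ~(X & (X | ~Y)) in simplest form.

W & ~X

(W | ~W) & W & ~(X & (X | ~Y))
= (W | ~W) & W & ~X   — absorption
= W & ~X   — complement / identity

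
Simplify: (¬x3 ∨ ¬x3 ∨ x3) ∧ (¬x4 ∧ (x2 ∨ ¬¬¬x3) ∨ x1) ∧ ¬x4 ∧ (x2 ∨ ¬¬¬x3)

(¬x3 ∨ ¬x3 ∨ x3) ∧ (¬x4 ∧ (x2 ∨ ¬¬¬x3) ∨ x1) ∧ ¬x4 ∧ (x2 ∨ ¬¬¬x3)
= (¬x3 ∨ x3) ∧ (¬x4 ∧ (x2 ∨ ¬¬¬x3) ∨ x1) ∧ ¬x4 ∧ (x2 ∨ ¬¬¬x3)   [idempotence]
= (¬x4 ∧ (x2 ∨ ¬¬¬x3) ∨ x1) ∧ ¬x4 ∧ (x2 ∨ ¬¬¬x3)   [complement / identity]
= ¬x4 ∧ (x2 ∨ ¬¬¬x3)   [absorption]
= ¬x4 ∧ (x2 ∨ ¬x3)   [double negation]

¬x4 ∧ (x2 ∨ ¬x3)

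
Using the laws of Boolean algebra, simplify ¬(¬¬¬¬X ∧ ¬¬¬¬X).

¬X

¬(¬¬¬¬X ∧ ¬¬¬¬X)
= ¬¬¬¬¬X   (idempotence)
= ¬¬¬X   (double negation)
= ¬X   (double negation)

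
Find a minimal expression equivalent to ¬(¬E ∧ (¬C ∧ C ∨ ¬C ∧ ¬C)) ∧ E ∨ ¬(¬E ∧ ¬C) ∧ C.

E ∨ C

¬(¬E ∧ (¬C ∧ C ∨ ¬C ∧ ¬C)) ∧ E ∨ ¬(¬E ∧ ¬C) ∧ C
= ¬(¬E ∧ ¬C) ∧ E ∨ ¬(¬E ∧ ¬C) ∧ C   — distribution
= ¬(¬E ∧ ¬C) ∧ (E ∨ C)   — distribution
= (E ∨ C) ∧ (E ∨ C)   — De Morgan
= E ∨ C   — idempotence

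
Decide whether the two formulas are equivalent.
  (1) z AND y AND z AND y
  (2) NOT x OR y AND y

No

E1: z AND y AND z AND y
    = z AND y
E2: NOT x OR y AND y
    = NOT x OR y
These differ: at x=0, y=0, z=0, E1 = 0 but E2 = 1.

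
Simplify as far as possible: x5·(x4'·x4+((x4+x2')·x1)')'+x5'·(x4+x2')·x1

x5·(x4'·x4+((x4+x2')·x1)')'+x5'·(x4+x2')·x1
= x5·(((x4+x2')·x1)')'+x5'·(x4+x2')·x1
= x5·(x4+x2')·x1+x5'·(x4+x2')·x1
= (x4+x2')·x1

(x4+x2')·x1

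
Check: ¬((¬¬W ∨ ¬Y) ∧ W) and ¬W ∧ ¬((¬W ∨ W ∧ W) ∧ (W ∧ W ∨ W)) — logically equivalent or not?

Yes

E1: ¬((¬¬W ∨ ¬Y) ∧ W)
    = ¬((W ∨ ¬Y) ∧ W)   [double negation]
    = ¬W   [absorption]
E2: ¬W ∧ ¬((¬W ∨ W ∧ W) ∧ (W ∧ W ∨ W))
    = ¬W ∧ ¬(W ∧ W ∨ ¬W ∧ W)   [distribution]
    = ¬W ∧ ¬W   [distribution]
    = ¬W   [idempotence]
Both reduce to ¬W, so they are equivalent.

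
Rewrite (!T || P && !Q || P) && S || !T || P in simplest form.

!T || P

(!T || P && !Q || P) && S || !T || P
= (!T || P) && S || !T || P   (absorption)
= !T || P   (absorption)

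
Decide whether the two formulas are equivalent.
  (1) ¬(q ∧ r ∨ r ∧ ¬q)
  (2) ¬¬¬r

E1: ¬(q ∧ r ∨ r ∧ ¬q)
    = ¬r   (distribution)
E2: ¬¬¬r
    = ¬r   (double negation)
Both reduce to ¬r, so they are equivalent.

Yes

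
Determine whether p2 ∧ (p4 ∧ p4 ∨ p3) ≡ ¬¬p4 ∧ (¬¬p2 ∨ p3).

No

E1: p2 ∧ (p4 ∧ p4 ∨ p3)
    = p2 ∧ (p4 ∨ p3)   (idempotence)
E2: ¬¬p4 ∧ (¬¬p2 ∨ p3)
    = ¬¬p4 ∧ (p2 ∨ p3)   (double negation)
    = p4 ∧ (p2 ∨ p3)   (double negation)
These differ: at p2=1, p3=1, p4=0, E1 = 1 but E2 = 0.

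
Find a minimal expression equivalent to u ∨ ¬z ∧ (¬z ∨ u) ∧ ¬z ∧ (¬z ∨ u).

u ∨ ¬z ∧ (¬z ∨ u) ∧ ¬z ∧ (¬z ∨ u)
= u ∨ ¬z ∧ (¬z ∨ u)   (idempotence)
= u ∨ ¬z   (absorption)

u ∨ ¬z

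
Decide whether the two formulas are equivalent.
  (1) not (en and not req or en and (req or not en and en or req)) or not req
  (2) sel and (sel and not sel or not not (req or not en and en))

No

E1: not (en and not req or en and (req or not en and en or req)) or not req
    = not (en and not req or en and (req or req)) or not req
    = not (en and not req or en and req) or not req
    = not en or not req
E2: sel and (sel and not sel or not not (req or not en and en))
    = sel and not not (req or not en and en)
    = sel and not not req
    = sel and req
These differ: at en=1, req=0, sel=0, E1 = 1 but E2 = 0.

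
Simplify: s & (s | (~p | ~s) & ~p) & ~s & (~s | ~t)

s & (s | (~p | ~s) & ~p) & ~s & (~s | ~t)
= s & (s | (~p | ~s) & ~p) & ~s   — absorption
= s & (s | ~p) & ~s   — absorption
= s & ~s   — absorption
= 0   — complement

0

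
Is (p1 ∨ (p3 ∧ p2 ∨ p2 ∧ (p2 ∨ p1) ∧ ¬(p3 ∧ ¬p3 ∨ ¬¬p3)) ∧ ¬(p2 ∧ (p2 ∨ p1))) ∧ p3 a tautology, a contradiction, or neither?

(p1 ∨ (p3 ∧ p2 ∨ p2 ∧ (p2 ∨ p1) ∧ ¬(p3 ∧ ¬p3 ∨ ¬¬p3)) ∧ ¬(p2 ∧ (p2 ∨ p1))) ∧ p3
= (p1 ∨ (p3 ∧ p2 ∨ p2 ∧ (p2 ∨ p1) ∧ ¬(p3 ∧ ¬p3 ∨ ¬¬p3)) ∧ ¬p2) ∧ p3
= (p1 ∨ (p3 ∧ p2 ∨ p2 ∧ ¬(p3 ∧ ¬p3 ∨ ¬¬p3)) ∧ ¬p2) ∧ p3
= (p1 ∨ (p3 ∧ p2 ∨ p2 ∧ ¬¬¬p3) ∧ ¬p2) ∧ p3
= (p1 ∨ (p3 ∧ p2 ∨ p2 ∧ ¬p3) ∧ ¬p2) ∧ p3
= (p1 ∨ p2 ∧ ¬p2) ∧ p3
= p1 ∧ p3
This depends on p1, p3, so it is not a constant.

neither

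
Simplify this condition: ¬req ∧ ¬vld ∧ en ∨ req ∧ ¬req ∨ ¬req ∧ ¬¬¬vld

¬req ∧ ¬vld

¬req ∧ ¬vld ∧ en ∨ req ∧ ¬req ∨ ¬req ∧ ¬¬¬vld
= ¬req ∧ ¬vld ∧ en ∨ ¬req ∧ ¬¬¬vld
= ¬req ∧ ¬vld ∧ en ∨ ¬req ∧ ¬vld
= ¬req ∧ ¬vld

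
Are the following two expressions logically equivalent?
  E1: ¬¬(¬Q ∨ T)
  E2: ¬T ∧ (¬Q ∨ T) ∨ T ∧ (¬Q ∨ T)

Yes

E1: ¬¬(¬Q ∨ T)
    = ¬Q ∨ T   (double negation)
E2: ¬T ∧ (¬Q ∨ T) ∨ T ∧ (¬Q ∨ T)
    = ¬Q ∨ T   (distribution)
Both reduce to ¬Q ∨ T, so they are equivalent.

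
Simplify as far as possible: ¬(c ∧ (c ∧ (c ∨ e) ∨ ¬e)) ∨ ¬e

¬(c ∧ (c ∧ (c ∨ e) ∨ ¬e)) ∨ ¬e
= ¬(c ∧ (c ∨ ¬e)) ∨ ¬e
= ¬c ∨ ¬e

¬c ∨ ¬e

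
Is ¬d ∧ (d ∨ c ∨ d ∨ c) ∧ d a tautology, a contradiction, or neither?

¬d ∧ (d ∨ c ∨ d ∨ c) ∧ d
= ¬d ∧ (d ∨ c) ∧ d   (idempotence)
= ¬d ∧ d   (absorption)
= False   (complement)

contradiction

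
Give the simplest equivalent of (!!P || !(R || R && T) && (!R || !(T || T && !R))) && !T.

(P || !R) && !T

(!!P || !(R || R && T) && (!R || !(T || T && !R))) && !T
= (!!P || !R && (!R || !(T || T && !R))) && !T   [absorption]
= (!!P || !R && (!R || !T)) && !T   [absorption]
= (!!P || !R) && !T   [absorption]
= (P || !R) && !T   [double negation]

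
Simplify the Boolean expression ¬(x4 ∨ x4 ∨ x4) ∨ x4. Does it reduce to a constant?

¬(x4 ∨ x4 ∨ x4) ∨ x4
= ¬(x4 ∨ x4) ∨ x4   [idempotence]
= ¬x4 ∨ x4   [idempotence]
= True   [complement]

True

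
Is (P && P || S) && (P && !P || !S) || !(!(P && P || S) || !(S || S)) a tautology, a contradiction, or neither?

neither

(P && P || S) && (P && !P || !S) || !(!(P && P || S) || !(S || S))
= (P && P || S) && (P && !P || !S) || (P && P || S) && (S || S)   (De Morgan)
= (P && P || S) && !S || (P && P || S) && (S || S)   (complement / identity)
= (P && P || S) && !S || (P && P || S) && S   (idempotence)
= P && P || S   (distribution)
= P || S   (idempotence)
This depends on P, S, so it is not a constant.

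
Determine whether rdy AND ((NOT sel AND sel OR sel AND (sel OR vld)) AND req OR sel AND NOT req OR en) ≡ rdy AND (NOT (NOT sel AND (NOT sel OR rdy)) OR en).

Yes

E1: rdy AND ((NOT sel AND sel OR sel AND (sel OR vld)) AND req OR sel AND NOT req OR en)
    = rdy AND ((NOT sel AND sel OR sel) AND req OR sel AND NOT req OR en)   [absorption]
    = rdy AND (sel AND req OR sel AND NOT req OR en)   [complement / identity]
    = rdy AND (sel OR en)   [distribution]
E2: rdy AND (NOT (NOT sel AND (NOT sel OR rdy)) OR en)
    = rdy AND (NOT NOT sel OR en)   [absorption]
    = rdy AND (sel OR en)   [double negation]
Both reduce to rdy AND (sel OR en), so they are equivalent.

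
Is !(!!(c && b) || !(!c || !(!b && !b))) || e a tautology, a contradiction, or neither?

neither

!(!!(c && b) || !(!c || !(!b && !b))) || e
= !(c && b || !(!c || !(!b && !b))) || e   (double negation)
= !(c && b || c && !b && !b) || e   (De Morgan)
= !(c && b || c && !b) || e   (idempotence)
= !c || e   (distribution)
This depends on c, e, so it is not a constant.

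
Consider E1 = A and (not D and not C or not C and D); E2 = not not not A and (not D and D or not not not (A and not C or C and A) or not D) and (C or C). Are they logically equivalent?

E1: A and (not D and not C or not C and D)
    = A and not C   (distribution)
E2: not not not A and (not D and D or not not not (A and not C or C and A) or not D) and (C or C)
    = not not not A and (not D and D or not not not A or not D) and (C or C)   (distribution)
    = not not not A and (not not not A or not D) and (C or C)   (complement / identity)
    = not not not A and (C or C)   (absorption)
    = not A and (C or C)   (double negation)
    = not A and C   (idempotence)
These differ: at A=0, C=1, D=0, E1 = 0 but E2 = 1.

No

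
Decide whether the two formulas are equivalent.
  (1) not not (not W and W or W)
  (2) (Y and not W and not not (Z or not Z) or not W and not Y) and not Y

No

E1: not not (not W and W or W)
    = not not W   — complement / identity
    = W   — double negation
E2: (Y and not W and not not (Z or not Z) or not W and not Y) and not Y
    = (Y and not W and (Z or not Z) or not W and not Y) and not Y   — double negation
    = (Y and not W or not W and not Y) and not Y   — complement / identity
    = not W and not Y   — distribution
These differ: at W=1, Y=0, Z=0, E1 = 1 but E2 = 0.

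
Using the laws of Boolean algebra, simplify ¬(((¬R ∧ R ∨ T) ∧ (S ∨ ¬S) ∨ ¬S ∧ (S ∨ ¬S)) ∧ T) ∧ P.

¬(((¬R ∧ R ∨ T) ∧ (S ∨ ¬S) ∨ ¬S ∧ (S ∨ ¬S)) ∧ T) ∧ P
= ¬((¬R ∧ R ∨ T ∨ ¬S ∧ (S ∨ ¬S)) ∧ T) ∧ P   — complement / identity
= ¬((¬R ∧ R ∨ T ∨ ¬S) ∧ T) ∧ P   — complement / identity
= ¬((T ∨ ¬S) ∧ T) ∧ P   — complement / identity
= ¬T ∧ P   — absorption

¬T ∧ P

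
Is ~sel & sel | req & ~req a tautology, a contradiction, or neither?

~sel & sel | req & ~req
= req & ~req
= 0

contradiction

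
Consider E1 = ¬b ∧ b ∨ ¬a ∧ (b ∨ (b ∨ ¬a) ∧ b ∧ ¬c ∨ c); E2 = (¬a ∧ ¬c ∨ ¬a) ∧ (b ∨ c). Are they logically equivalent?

E1: ¬b ∧ b ∨ ¬a ∧ (b ∨ (b ∨ ¬a) ∧ b ∧ ¬c ∨ c)
    = ¬b ∧ b ∨ ¬a ∧ (b ∨ b ∧ ¬c ∨ c)   (absorption)
    = ¬a ∧ (b ∨ b ∧ ¬c ∨ c)   (complement / identity)
    = ¬a ∧ (b ∨ c)   (absorption)
E2: (¬a ∧ ¬c ∨ ¬a) ∧ (b ∨ c)
    = ¬a ∧ (b ∨ c)   (absorption)
Both reduce to ¬a ∧ (b ∨ c), so they are equivalent.

Yes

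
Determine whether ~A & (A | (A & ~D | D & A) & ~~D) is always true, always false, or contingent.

~A & (A | (A & ~D | D & A) & ~~D)
= ~A & (A | A & ~~D)   — distribution
= ~A & (A | A & D)   — double negation
= ~A & A   — absorption
= 0   — complement

always false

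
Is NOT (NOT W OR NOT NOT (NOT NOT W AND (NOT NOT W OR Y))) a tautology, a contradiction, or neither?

contradiction

NOT (NOT W OR NOT NOT (NOT NOT W AND (NOT NOT W OR Y)))
= NOT (NOT W OR NOT NOT NOT NOT W)   [absorption]
= NOT (NOT W OR NOT NOT W)   [double negation]
= W AND NOT W   [De Morgan]
= FALSE   [complement]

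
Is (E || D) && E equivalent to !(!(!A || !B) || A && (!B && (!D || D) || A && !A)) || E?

E1: (E || D) && E
    = E   — absorption
E2: !(!(!A || !B) || A && (!B && (!D || D) || A && !A)) || E
    = !(!(!A || !B) || A && (!B || A && !A)) || E   — complement / identity
    = !(!(!A || !B) || A && !B) || E   — complement / identity
    = !(A && B || A && !B) || E   — De Morgan
    = !A || E   — distribution
These differ: at A=0, B=1, D=0, E=0, E1 = 0 but E2 = 1.

No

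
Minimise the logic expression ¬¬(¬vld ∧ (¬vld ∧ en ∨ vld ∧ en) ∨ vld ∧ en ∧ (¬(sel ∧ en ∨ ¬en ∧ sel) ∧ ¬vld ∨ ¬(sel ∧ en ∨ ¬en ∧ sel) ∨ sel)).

en

¬¬(¬vld ∧ (¬vld ∧ en ∨ vld ∧ en) ∨ vld ∧ en ∧ (¬(sel ∧ en ∨ ¬en ∧ sel) ∧ ¬vld ∨ ¬(sel ∧ en ∨ ¬en ∧ sel) ∨ sel))
= ¬¬(¬vld ∧ (¬vld ∧ en ∨ vld ∧ en) ∨ vld ∧ en ∧ (¬(sel ∧ en ∨ ¬en ∧ sel) ∨ sel))   [absorption]
= ¬¬(¬vld ∧ (¬vld ∧ en ∨ vld ∧ en) ∨ vld ∧ en ∧ (¬sel ∨ sel))   [distribution]
= ¬¬(¬vld ∧ (¬vld ∧ en ∨ vld ∧ en) ∨ vld ∧ en)   [complement / identity]
= ¬¬(¬vld ∧ en ∨ vld ∧ en)   [distribution]
= ¬vld ∧ en ∨ vld ∧ en   [double negation]
= en   [distribution]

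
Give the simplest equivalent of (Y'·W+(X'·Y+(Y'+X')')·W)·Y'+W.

(Y'·W+(X'·Y+(Y'+X')')·W)·Y'+W
= (Y'·W+(X'·Y+Y·X)·W)·Y'+W   [De Morgan]
= (Y'·W+Y·W)·Y'+W   [distribution]
= W·Y'+W   [distribution]
= W   [absorption]

W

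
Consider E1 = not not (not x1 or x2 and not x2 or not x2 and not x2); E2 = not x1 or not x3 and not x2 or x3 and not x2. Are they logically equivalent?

Yes

E1: not not (not x1 or x2 and not x2 or not x2 and not x2)
    = not not (not x1 or not x2)
    = not x1 or not x2
E2: not x1 or not x3 and not x2 or x3 and not x2
    = not x1 or not x2
Both reduce to not x1 or not x2, so they are equivalent.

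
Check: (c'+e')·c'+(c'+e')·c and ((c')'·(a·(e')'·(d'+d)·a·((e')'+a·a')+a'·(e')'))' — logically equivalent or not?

E1: (c'+e')·c'+(c'+e')·c
    = c'+e'
E2: ((c')'·(a·(e')'·(d'+d)·a·((e')'+a·a')+a'·(e')'))'
    = ((c')'·(a·(e')'·a·((e')'+a·a')+a'·(e')'))'
    = ((c')'·(a·(e')'·a·(e')'+a'·(e')'))'
    = ((c')'·(a·(e')'+a'·(e')'))'
    = ((c')'·(e')')'
    = c'+e'
Both reduce to c'+e', so they are equivalent.

Yes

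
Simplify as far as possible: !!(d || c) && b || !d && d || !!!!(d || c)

!!(d || c) && b || !d && d || !!!!(d || c)
= !!(d || c) && b || !d && d || !!(d || c)
= !!(d || c) && b || !!(d || c)
= !!(d || c)
= d || c

d || c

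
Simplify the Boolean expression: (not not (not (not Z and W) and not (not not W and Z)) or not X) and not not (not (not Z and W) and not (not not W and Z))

(not not (not (not Z and W) and not (not not W and Z)) or not X) and not not (not (not Z and W) and not (not not W and Z))
= not not (not (not Z and W) and not (not not W and Z))   (absorption)
= not (not Z and W or not not W and Z)   (De Morgan)
= not (not Z and W or W and Z)   (double negation)
= not W   (distribution)

not W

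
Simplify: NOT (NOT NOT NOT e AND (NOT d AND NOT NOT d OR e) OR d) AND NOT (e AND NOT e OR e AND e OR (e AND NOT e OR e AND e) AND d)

NOT d AND NOT e

NOT (NOT NOT NOT e AND (NOT d AND NOT NOT d OR e) OR d) AND NOT (e AND NOT e OR e AND e OR (e AND NOT e OR e AND e) AND d)
= NOT (NOT NOT NOT e AND (NOT d AND d OR e) OR d) AND NOT (e AND NOT e OR e AND e OR (e AND NOT e OR e AND e) AND d)   — double negation
= NOT (NOT NOT NOT e AND (NOT d AND d OR e) OR d) AND NOT (e AND NOT e OR e AND e)   — absorption
= NOT (NOT NOT NOT e AND (NOT d AND d OR e) OR d) AND NOT e   — distribution
= NOT (NOT NOT NOT e AND e OR d) AND NOT e   — complement / identity
= NOT (NOT e AND e OR d) AND NOT e   — double negation
= NOT d AND NOT e   — complement / identity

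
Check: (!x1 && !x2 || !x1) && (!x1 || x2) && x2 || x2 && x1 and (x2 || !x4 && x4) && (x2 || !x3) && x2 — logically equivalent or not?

E1: (!x1 && !x2 || !x1) && (!x1 || x2) && x2 || x2 && x1
    = !x1 && (!x1 || x2) && x2 || x2 && x1   (absorption)
    = !x1 && x2 || x2 && x1   (absorption)
    = x2   (distribution)
E2: (x2 || !x4 && x4) && (x2 || !x3) && x2
    = x2 && (x2 || !x3) && x2   (complement / identity)
    = x2 && x2   (absorption)
    = x2   (idempotence)
Both reduce to x2, so they are equivalent.

Yes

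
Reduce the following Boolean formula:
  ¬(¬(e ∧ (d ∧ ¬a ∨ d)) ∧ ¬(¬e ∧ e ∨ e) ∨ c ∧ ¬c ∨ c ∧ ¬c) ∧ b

e ∧ b

¬(¬(e ∧ (d ∧ ¬a ∨ d)) ∧ ¬(¬e ∧ e ∨ e) ∨ c ∧ ¬c ∨ c ∧ ¬c) ∧ b
= ¬(¬(e ∧ (d ∧ ¬a ∨ d)) ∧ ¬(¬e ∧ e ∨ e) ∨ c ∧ ¬c) ∧ b   [idempotence]
= ¬(¬(e ∧ d) ∧ ¬(¬e ∧ e ∨ e) ∨ c ∧ ¬c) ∧ b   [absorption]
= ¬(¬(e ∧ d) ∧ ¬(¬e ∧ e ∨ e)) ∧ b   [complement / identity]
= (e ∧ d ∨ ¬e ∧ e ∨ e) ∧ b   [De Morgan]
= (e ∧ d ∨ e) ∧ b   [complement / identity]
= e ∧ b   [absorption]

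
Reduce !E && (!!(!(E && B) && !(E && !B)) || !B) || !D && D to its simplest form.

!E && (!!(!(E && B) && !(E && !B)) || !B) || !D && D
= !E && (!(E && B || E && !B) || !B) || !D && D
= !E && (!E || !B) || !D && D
= !E || !D && D
= !E

!E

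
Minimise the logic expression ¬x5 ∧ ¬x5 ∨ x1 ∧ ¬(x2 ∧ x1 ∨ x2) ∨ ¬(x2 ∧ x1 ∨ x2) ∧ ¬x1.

¬x5 ∧ ¬x5 ∨ x1 ∧ ¬(x2 ∧ x1 ∨ x2) ∨ ¬(x2 ∧ x1 ∨ x2) ∧ ¬x1
= ¬x5 ∧ ¬x5 ∨ ¬(x2 ∧ x1 ∨ x2)   [distribution]
= ¬x5 ∧ ¬x5 ∨ ¬x2   [absorption]
= ¬x5 ∨ ¬x2   [idempotence]

¬x5 ∨ ¬x2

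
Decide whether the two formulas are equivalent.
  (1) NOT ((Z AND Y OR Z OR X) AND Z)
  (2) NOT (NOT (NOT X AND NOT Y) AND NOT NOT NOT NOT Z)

E1: NOT ((Z AND Y OR Z OR X) AND Z)
    = NOT ((Z OR X) AND Z)
    = NOT Z
E2: NOT (NOT (NOT X AND NOT Y) AND NOT NOT NOT NOT Z)
    = NOT (NOT (NOT X AND NOT Y) AND NOT NOT Z)
    = NOT X AND NOT Y OR NOT Z
These differ: at X=0, Y=0, Z=1, E1 = 0 but E2 = 1.

No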